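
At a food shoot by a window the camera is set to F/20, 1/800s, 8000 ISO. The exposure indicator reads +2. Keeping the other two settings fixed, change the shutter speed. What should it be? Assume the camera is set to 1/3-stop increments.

Overexposed by 2 stops → need 2 stops darker.
Shutter speed: 1/800 → 1/1000 → 1/1250 → 1/1600 → 1/2000 → 1/2500 → 1/3200.

1/3200s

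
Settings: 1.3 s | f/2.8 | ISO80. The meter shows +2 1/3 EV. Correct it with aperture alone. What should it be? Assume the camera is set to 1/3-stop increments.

f/6.3

Overexposed by 2 1/3 stops → need 2 1/3 stops darker.
Aperture: f/2.8 → f/3.2 → f/3.5 → f/4 → f/4.5 → f/5 → f/5.6 → f/6.3.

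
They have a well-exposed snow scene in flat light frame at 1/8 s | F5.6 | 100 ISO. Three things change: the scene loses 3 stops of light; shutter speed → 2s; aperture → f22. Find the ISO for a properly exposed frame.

ISO 800

Scene light: 3 stops darker.
Shutter speed: 1/8 → 1/4 → 1/2 → 1 → 2 — 4 stops slower (brighter).
Aperture: f/5.6 → f/8 → f/11 → f/16 → f/22 — 4 stops narrower (darker).
Net so far: 3 stops darker. ISO: 100 → 200 → 400 → 800.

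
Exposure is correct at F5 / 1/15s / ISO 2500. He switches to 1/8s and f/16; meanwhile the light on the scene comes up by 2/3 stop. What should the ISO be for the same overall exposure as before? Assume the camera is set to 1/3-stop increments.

ISO 8000

Scene light: 2/3 stop brighter.
Shutter speed: 1/15 → 1/13 → 1/10 → 1/8 — 1 stop slower (brighter).
Aperture: f/5 → f/5.6 → f/6.3 → f/7.1 → f/8 → f/9 → f/10 → f/11 → f/13 → f/14 → f/16 — 3 1/3 stops stopped down (darker).
Net so far: 1 2/3 stops darker. ISO: 2500 → 3200 → 4000 → 5000 → 6400 → 8000.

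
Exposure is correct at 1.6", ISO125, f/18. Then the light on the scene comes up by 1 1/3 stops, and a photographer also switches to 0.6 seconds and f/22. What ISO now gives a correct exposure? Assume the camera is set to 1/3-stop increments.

Scene light: 1 1/3 stops brighter.
Shutter speed: 1.6 → 1.3 → 1 → 0.8 → 0.6 — 1 1/3 stops shorter (darker).
Aperture: f/18 → f/20 → f/22 — 2/3 stop narrower (darker).
Net so far: 2/3 stop darker. ISO: 125 → 160 → 200.

ISO 200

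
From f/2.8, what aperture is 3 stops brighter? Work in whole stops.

Aperture: f/2.8 → f/2 → f/1.4 → f/1.0 — 3 stops opened up (brighter).

f/1.0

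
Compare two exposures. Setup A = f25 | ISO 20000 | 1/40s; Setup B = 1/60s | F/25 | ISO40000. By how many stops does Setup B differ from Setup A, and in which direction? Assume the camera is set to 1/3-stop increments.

1/3 stop brighter

Aperture: unchanged.
Shutter speed: 1/40 → 1/50 → 1/60 — 2/3 stop faster (darker).
ISO: 20000 → 25600 → 32000 → 40000 — 1 stop higher (brighter).
Net: −2/3 +1 = +1/3 stops.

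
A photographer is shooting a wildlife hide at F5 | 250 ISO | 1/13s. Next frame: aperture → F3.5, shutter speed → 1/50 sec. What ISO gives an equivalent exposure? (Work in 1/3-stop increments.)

Aperture: f/5 → f/4.5 → f/4 → f/3.5 — 1 stop opened up (brighter).
Shutter speed: 1/13 → 1/15 → 1/20 → 1/25 → 1/30 → 1/40 → 1/50 — 2 stops faster (darker).
Net change so far: 1 stop darker. Offset with the ISO: 250 → 320 → 400 → 500.

ISO 500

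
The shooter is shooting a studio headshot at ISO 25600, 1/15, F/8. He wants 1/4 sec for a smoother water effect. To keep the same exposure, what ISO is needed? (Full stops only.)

Shutter speed: 1/15 → 1/8 → 1/4 — 2 stops longer (brighter).
Need 2 stops darker from the ISO: 25600 → 12800 → 6400.

ISO 6400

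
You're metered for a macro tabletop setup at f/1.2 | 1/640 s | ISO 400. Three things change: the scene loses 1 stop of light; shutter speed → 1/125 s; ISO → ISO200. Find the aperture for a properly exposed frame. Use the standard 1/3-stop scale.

f/1.4

Scene light: 1 stop darker.
Shutter speed: 1/640 → 1/500 → 1/400 → 1/320 → 1/250 → 1/200 → 1/160 → 1/125 — 2 1/3 stops longer (brighter).
ISO: 400 → 320 → 250 → 200 — 1 stop lower (darker).
Net so far: 1/3 stop brighter. Aperture: f/1.2 → f/1.4.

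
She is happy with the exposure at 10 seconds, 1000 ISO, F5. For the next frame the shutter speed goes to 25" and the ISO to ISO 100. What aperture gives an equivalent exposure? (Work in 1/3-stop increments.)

Shutter speed: 10 → 13 → 15 → 20 → 25 — 1 1/3 stops longer (brighter).
ISO: 1000 → 800 → 640 → 500 → 400 → 320 → 250 → 200 → 160 → 125 → 100 — 3 1/3 stops dropped (darker).
Net change so far: 2 stops darker. Offset with the aperture: f/5 → f/4.5 → f/4 → f/3.5 → f/3.2 → f/2.8 → f/2.5.

f/2.5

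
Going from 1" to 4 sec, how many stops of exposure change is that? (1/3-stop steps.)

1 → 1.3 → 1.6 → 2 → 2.5 → 3.2 → 4 — count the steps: 6 third-stops = 2 stops.

2 stops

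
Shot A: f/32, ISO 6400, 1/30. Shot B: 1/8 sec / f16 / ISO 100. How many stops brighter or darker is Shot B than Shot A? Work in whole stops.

Aperture: f/32 → f/22 → f/16 — 2 stops opened up (brighter).
Shutter speed: 1/30 → 1/15 → 1/8 — 2 stops slower (brighter).
ISO: 6400 → 3200 → 1600 → 800 → 400 → 200 → 100 — 6 stops dropped (darker).
Net: +2 +2 −6 = −2 stops.

2 stops darker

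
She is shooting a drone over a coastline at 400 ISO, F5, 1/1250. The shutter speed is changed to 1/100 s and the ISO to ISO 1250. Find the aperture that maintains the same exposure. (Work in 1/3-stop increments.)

Shutter speed: 1/1250 → 1/1000 → 1/800 → 1/640 → 1/500 → 1/400 → 1/320 → 1/250 → 1/200 → 1/160 → 1/125 → 1/100 — 3 2/3 stops slower (brighter).
ISO: 400 → 500 → 640 → 800 → 1000 → 1250 — 1 2/3 stops raised (brighter).
Net change so far: 5 1/3 stops brighter. Offset with the aperture: f/5 → f/5.6 → f/6.3 → f/7.1 → f/8 → f/9 → f/10 → f/11 → f/13 → f/14 → f/16 → f/18 → f/20 → f/22 → f/25 → f/29 → f/32.

f/32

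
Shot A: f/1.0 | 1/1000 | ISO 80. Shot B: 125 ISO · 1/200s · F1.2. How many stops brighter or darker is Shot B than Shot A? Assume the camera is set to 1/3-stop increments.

Aperture: f/1.0 → f/1.1 → f/1.2 — 2/3 stop narrower (darker).
Shutter speed: 1/1000 → 1/800 → 1/640 → 1/500 → 1/400 → 1/320 → 1/250 → 1/200 — 2 1/3 stops longer (brighter).
ISO: 80 → 100 → 125 — 2/3 stop higher (brighter).
Net: −2/3 +2 1/3 +2/3 = +2 1/3 stops.

2 1/3 stops brighter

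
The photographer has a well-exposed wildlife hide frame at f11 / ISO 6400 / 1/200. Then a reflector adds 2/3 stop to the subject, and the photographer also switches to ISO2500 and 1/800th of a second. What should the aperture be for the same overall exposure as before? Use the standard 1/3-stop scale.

f/4.5

Scene light: 2/3 stop brighter.
ISO: 6400 → 5000 → 4000 → 3200 → 2500 — 1 1/3 stops dropped (darker).
Shutter speed: 1/200 → 1/250 → 1/320 → 1/400 → 1/500 → 1/640 → 1/800 — 2 stops faster (darker).
Net so far: 2 2/3 stops darker. Aperture: f/11 → f/10 → f/9 → f/8 → f/7.1 → f/6.3 → f/5.6 → f/5 → f/4.5.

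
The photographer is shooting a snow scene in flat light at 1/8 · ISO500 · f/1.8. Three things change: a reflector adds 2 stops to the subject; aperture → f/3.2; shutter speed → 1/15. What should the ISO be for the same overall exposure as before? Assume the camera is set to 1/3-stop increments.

ISO 800

Scene light: 2 stops brighter.
Aperture: f/1.8 → f/2 → f/2.2 → f/2.5 → f/2.8 → f/3.2 — 1 2/3 stops smaller aperture (darker).
Shutter speed: 1/8 → 1/10 → 1/13 → 1/15 — 1 stop shorter (darker).
Net so far: 2/3 stop darker. ISO: 500 → 640 → 800.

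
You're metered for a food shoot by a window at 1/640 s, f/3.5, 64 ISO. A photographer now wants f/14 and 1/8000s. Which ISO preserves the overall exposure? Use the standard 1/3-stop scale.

Aperture: f/3.5 → f/4 → f/4.5 → f/5 → f/5.6 → f/6.3 → f/7.1 → f/8 → f/9 → f/10 → f/11 → f/13 → f/14 — 4 stops narrower (darker).
Shutter speed: 1/640 → 1/800 → 1/1000 → 1/1250 → 1/1600 → 1/2000 → 1/2500 → 1/3200 → 1/4000 → 1/5000 → 1/6400 → 1/8000 — 3 2/3 stops faster (darker).
Net change so far: 7 2/3 stops darker. Offset with the ISO: 64 → 80 → 100 → 125 → 160 → 200 → 250 → 320 → 400 → 500 → 640 → 800 → 1000 → 1250 → 1600 → 2000 → 2500 → 3200 → 4000 → 5000 → 6400 → 8000 → 10000 → 12800.

ISO 12800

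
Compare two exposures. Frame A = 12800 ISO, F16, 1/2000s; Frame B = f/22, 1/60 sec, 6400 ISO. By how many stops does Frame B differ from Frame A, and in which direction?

Aperture: f/16 → f/22 — 1 stop narrower (darker).
Shutter speed: 1/2000 → 1/1000 → 1/500 → 1/250 → 1/125 → 1/60 — 5 stops slower (brighter).
ISO: 12800 → 6400 — 1 stop dropped (darker).
Net: −1 +5 −1 = +3 stops.

3 stops brighter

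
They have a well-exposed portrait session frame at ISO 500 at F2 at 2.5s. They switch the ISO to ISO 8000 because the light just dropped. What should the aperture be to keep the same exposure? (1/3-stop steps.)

f/8

ISO: 500 → 640 → 800 → 1000 → 1250 → 1600 → 2000 → 2500 → 3200 → 4000 → 5000 → 6400 → 8000 — 4 stops higher (brighter).
Need 4 stops darker from the aperture: f/2 → f/2.2 → f/2.5 → f/2.8 → f/3.2 → f/3.5 → f/4 → f/4.5 → f/5 → f/5.6 → f/6.3 → f/7.1 → f/8.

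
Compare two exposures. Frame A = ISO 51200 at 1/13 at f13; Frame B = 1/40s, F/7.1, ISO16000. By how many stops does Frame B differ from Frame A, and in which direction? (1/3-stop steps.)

Aperture: f/13 → f/11 → f/10 → f/9 → f/8 → f/7.1 — 1 2/3 stops opened up (brighter).
Shutter speed: 1/13 → 1/15 → 1/20 → 1/25 → 1/30 → 1/40 — 1 2/3 stops shorter (darker).
ISO: 51200 → 40000 → 32000 → 25600 → 20000 → 16000 — 1 2/3 stops lower (darker).
Net: +1 2/3 −1 2/3 −1 2/3 = −1 2/3 stops.

1 2/3 stops darker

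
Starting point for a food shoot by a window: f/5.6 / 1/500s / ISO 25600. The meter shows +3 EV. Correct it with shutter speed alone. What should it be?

1/4000s

Overexposed by 3 stops → need 3 stops darker.
Shutter speed: 1/500 → 1/1000 → 1/2000 → 1/4000.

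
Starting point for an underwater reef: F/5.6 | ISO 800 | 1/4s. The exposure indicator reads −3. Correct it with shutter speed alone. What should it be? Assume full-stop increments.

2 s

Underexposed by 3 stops → need 3 stops brighter.
Shutter speed: 1/4 → 1/2 → 1 → 2.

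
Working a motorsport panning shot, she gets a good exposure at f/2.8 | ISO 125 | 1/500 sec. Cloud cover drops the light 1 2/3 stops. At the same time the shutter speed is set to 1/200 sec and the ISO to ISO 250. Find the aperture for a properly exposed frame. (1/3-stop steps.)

Scene light: 1 2/3 stops darker.
Shutter speed: 1/500 → 1/400 → 1/320 → 1/250 → 1/200 — 1 1/3 stops longer (brighter).
ISO: 125 → 160 → 200 → 250 — 1 stop raised (brighter).
Net so far: 2/3 stop brighter. Aperture: f/2.8 → f/3.2 → f/3.5.

f/3.5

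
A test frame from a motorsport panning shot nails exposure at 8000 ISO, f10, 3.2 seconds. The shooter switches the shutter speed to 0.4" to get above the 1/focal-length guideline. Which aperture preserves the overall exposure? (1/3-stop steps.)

Shutter speed: 3.2 → 2.5 → 2 → 1.6 → 1.3 → 1 → 0.8 → 0.6 → 0.5 → 0.4 — 3 stops faster (darker).
Need 3 stops brighter from the aperture: f/10 → f/9 → f/8 → f/7.1 → f/6.3 → f/5.6 → f/5 → f/4.5 → f/4 → f/3.5.

f/3.5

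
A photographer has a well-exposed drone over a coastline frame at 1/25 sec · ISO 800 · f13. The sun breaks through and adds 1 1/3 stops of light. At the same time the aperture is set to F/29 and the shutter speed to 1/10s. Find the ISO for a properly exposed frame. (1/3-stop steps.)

Scene light: 1 1/3 stops brighter.
Aperture: f/13 → f/14 → f/16 → f/18 → f/20 → f/22 → f/25 → f/29 — 2 1/3 stops stopped down (darker).
Shutter speed: 1/25 → 1/20 → 1/15 → 1/13 → 1/10 — 1 1/3 stops slower (brighter).
Net so far: 1/3 stop brighter. ISO: 800 → 640.

ISO 640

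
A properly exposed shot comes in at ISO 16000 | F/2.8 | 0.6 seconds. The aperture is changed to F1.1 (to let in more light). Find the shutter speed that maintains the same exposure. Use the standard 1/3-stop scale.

Aperture: f/2.8 → f/2.5 → f/2.2 → f/2 → f/1.8 → f/1.6 → f/1.4 → f/1.2 → f/1.1 — 2 2/3 stops wider (brighter).
Need 2 2/3 stops darker from the shutter speed: 0.6 → 0.5 → 0.4 → 0.3 → 1/4 → 1/5 → 1/6 → 1/8 → 1/10.

1/10s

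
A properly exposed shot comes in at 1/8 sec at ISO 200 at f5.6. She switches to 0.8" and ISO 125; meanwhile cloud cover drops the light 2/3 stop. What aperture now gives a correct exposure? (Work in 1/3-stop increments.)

f/9

Scene light: 2/3 stop darker.
Shutter speed: 1/8 → 1/6 → 1/5 → 1/4 → 0.3 → 0.4 → 0.5 → 0.6 → 0.8 — 2 2/3 stops slower (brighter).
ISO: 200 → 160 → 125 — 2/3 stop dropped (darker).
Net so far: 1 1/3 stops brighter. Aperture: f/5.6 → f/6.3 → f/7.1 → f/8 → f/9.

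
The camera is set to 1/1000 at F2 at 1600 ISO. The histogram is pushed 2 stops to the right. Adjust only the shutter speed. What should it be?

1/4000s

Overexposed by 2 stops → need 2 stops darker.
Shutter speed: 1/1000 → 1/2000 → 1/4000.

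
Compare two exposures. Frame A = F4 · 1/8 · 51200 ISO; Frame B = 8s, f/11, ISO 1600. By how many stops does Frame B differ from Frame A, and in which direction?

Aperture: f/4 → f/5.6 → f/8 → f/11 — 3 stops stopped down (darker).
Shutter speed: 1/8 → 1/4 → 1/2 → 1 → 2 → 4 → 8 — 6 stops longer (brighter).
ISO: 51200 → 25600 → 12800 → 6400 → 3200 → 1600 — 5 stops dropped (darker).
Net: −3 +6 −5 = −2 stops.

2 stops darker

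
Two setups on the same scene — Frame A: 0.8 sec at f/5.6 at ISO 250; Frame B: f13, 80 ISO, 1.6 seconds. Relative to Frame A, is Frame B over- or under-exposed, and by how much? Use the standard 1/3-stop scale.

Aperture: f/5.6 → f/6.3 → f/7.1 → f/8 → f/9 → f/10 → f/11 → f/13 — 2 1/3 stops narrower (darker).
Shutter speed: 0.8 → 1 → 1.3 → 1.6 — 1 stop slower (brighter).
ISO: 250 → 200 → 160 → 125 → 100 → 80 — 1 2/3 stops dropped (darker).
Net: −2 1/3 +1 −1 2/3 = −3 stops.

3 stops darker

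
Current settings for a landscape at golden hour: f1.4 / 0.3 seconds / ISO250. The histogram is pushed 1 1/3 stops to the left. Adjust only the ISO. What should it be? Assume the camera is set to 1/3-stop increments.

ISO 640

Underexposed by 1 1/3 stops → need 1 1/3 stops brighter.
ISO: 250 → 320 → 400 → 500 → 640.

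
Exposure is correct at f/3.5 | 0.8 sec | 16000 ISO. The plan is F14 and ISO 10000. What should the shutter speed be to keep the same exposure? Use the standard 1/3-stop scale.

Aperture: f/3.5 → f/4 → f/4.5 → f/5 → f/5.6 → f/6.3 → f/7.1 → f/8 → f/9 → f/10 → f/11 → f/13 → f/14 — 4 stops stopped down (darker).
ISO: 16000 → 12800 → 10000 — 2/3 stop dropped (darker).
Net change so far: 4 2/3 stops darker. Offset with the shutter speed: 0.8 → 1 → 1.3 → 1.6 → 2 → 2.5 → 3.2 → 4 → 5 → 6 → 8 → 10 → 13 → 15 → 20.

20 s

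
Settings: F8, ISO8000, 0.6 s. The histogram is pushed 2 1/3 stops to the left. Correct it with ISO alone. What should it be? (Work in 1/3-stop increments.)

Underexposed by 2 1/3 stops → need 2 1/3 stops brighter.
ISO: 8000 → 10000 → 12800 → 16000 → 20000 → 25600 → 32000 → 40000.

ISO 40000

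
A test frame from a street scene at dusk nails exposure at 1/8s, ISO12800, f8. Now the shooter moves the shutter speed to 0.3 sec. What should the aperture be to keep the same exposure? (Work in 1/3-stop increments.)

f/13

Shutter speed: 1/8 → 1/6 → 1/5 → 1/4 → 0.3 — 1 1/3 stops slower (brighter).
Need 1 1/3 stops darker from the aperture: f/8 → f/9 → f/10 → f/11 → f/13.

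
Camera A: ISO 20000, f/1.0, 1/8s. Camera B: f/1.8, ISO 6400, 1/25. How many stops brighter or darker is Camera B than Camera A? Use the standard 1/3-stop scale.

5 stops darker

Aperture: f/1.0 → f/1.1 → f/1.2 → f/1.4 → f/1.6 → f/1.8 — 1 2/3 stops narrower (darker).
Shutter speed: 1/8 → 1/10 → 1/13 → 1/15 → 1/20 → 1/25 — 1 2/3 stops shorter (darker).
ISO: 20000 → 16000 → 12800 → 10000 → 8000 → 6400 — 1 2/3 stops lower (darker).
Net: −1 2/3 −1 2/3 −1 2/3 = −5 stops.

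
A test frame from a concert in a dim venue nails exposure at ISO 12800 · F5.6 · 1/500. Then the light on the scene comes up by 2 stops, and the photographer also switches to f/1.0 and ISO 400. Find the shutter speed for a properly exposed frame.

1/2000s

Scene light: 2 stops brighter.
Aperture: f/5.6 → f/4 → f/2.8 → f/2 → f/1.4 → f/1.0 — 5 stops wider (brighter).
ISO: 12800 → 6400 → 3200 → 1600 → 800 → 400 — 5 stops dropped (darker).
Net so far: 2 stops brighter. Shutter speed: 1/500 → 1/1000 → 1/2000.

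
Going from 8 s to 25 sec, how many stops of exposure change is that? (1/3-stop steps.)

1 2/3 stops

8 → 10 → 13 → 15 → 20 → 25 — count the steps: 5 third-stops = 1 2/3 stops.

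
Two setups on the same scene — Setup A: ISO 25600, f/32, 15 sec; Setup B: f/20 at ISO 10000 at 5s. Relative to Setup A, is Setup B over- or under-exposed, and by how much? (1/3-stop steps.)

Aperture: f/32 → f/29 → f/25 → f/22 → f/20 — 1 1/3 stops wider (brighter).
Shutter speed: 15 → 13 → 10 → 8 → 6 → 5 — 1 2/3 stops shorter (darker).
ISO: 25600 → 20000 → 16000 → 12800 → 10000 — 1 1/3 stops lower (darker).
Net: +1 1/3 −1 2/3 −1 1/3 = −1 2/3 stops.

1 2/3 stops darker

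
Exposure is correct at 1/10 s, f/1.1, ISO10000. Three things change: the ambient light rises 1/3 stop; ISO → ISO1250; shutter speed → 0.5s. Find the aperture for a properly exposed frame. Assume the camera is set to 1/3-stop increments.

f/1.0

Scene light: 1/3 stop brighter.
ISO: 10000 → 8000 → 6400 → 5000 → 4000 → 3200 → 2500 → 2000 → 1600 → 1250 — 3 stops dropped (darker).
Shutter speed: 1/10 → 1/8 → 1/6 → 1/5 → 1/4 → 0.3 → 0.4 → 0.5 — 2 1/3 stops slower (brighter).
Net so far: 1/3 stop darker. Aperture: f/1.1 → f/1.0.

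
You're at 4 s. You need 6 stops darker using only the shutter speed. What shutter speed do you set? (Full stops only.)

Shutter speed: 4 → 2 → 1 → 1/2 → 1/4 → 1/8 → 1/15 — 6 stops faster (darker).

1/15s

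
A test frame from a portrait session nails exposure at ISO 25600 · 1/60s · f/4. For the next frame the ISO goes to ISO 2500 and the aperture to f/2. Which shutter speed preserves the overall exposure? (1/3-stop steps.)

1/25s

ISO: 25600 → 20000 → 16000 → 12800 → 10000 → 8000 → 6400 → 5000 → 4000 → 3200 → 2500 — 3 1/3 stops lower (darker).
Aperture: f/4 → f/3.5 → f/3.2 → f/2.8 → f/2.5 → f/2.2 → f/2 — 2 stops opened up (brighter).
Net change so far: 1 1/3 stops darker. Offset with the shutter speed: 1/60 → 1/50 → 1/40 → 1/30 → 1/25.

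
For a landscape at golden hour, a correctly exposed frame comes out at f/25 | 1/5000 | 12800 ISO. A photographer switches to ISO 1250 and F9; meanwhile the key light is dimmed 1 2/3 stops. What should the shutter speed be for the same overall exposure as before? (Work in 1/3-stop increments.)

1/1250s

Scene light: 1 2/3 stops darker.
ISO: 12800 → 10000 → 8000 → 6400 → 5000 → 4000 → 3200 → 2500 → 2000 → 1600 → 1250 — 3 1/3 stops dropped (darker).
Aperture: f/25 → f/22 → f/20 → f/18 → f/16 → f/14 → f/13 → f/11 → f/10 → f/9 — 3 stops wider (brighter).
Net so far: 2 stops darker. Shutter speed: 1/5000 → 1/4000 → 1/3200 → 1/2500 → 1/2000 → 1/1600 → 1/1250.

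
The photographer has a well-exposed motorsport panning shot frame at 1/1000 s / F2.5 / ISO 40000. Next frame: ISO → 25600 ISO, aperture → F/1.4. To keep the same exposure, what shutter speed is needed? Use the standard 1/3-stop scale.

1/2000s

ISO: 40000 → 32000 → 25600 — 2/3 stop lower (darker).
Aperture: f/2.5 → f/2.2 → f/2 → f/1.8 → f/1.6 → f/1.4 — 1 2/3 stops opened up (brighter).
Net change so far: 1 stop brighter. Offset with the shutter speed: 1/1000 → 1/1250 → 1/1600 → 1/2000.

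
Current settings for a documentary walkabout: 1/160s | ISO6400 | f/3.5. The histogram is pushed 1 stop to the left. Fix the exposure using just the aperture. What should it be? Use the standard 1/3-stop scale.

f/2.5

Underexposed by 1 stop → need 1 stop brighter.
Aperture: f/3.5 → f/3.2 → f/2.8 → f/2.5.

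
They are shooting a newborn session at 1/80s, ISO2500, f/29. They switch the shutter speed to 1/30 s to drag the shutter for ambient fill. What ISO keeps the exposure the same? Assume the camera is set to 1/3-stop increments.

Shutter speed: 1/80 → 1/60 → 1/50 → 1/40 → 1/30 — 1 1/3 stops longer (brighter).
Need 1 1/3 stops darker from the ISO: 2500 → 2000 → 1600 → 1250 → 1000.

ISO 1000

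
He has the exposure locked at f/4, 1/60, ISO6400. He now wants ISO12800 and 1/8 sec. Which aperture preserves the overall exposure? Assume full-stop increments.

ISO: 6400 → 12800 — 1 stop higher (brighter).
Shutter speed: 1/60 → 1/30 → 1/15 → 1/8 — 3 stops longer (brighter).
Net change so far: 4 stops brighter. Offset with the aperture: f/4 → f/5.6 → f/8 → f/11 → f/16.

f/16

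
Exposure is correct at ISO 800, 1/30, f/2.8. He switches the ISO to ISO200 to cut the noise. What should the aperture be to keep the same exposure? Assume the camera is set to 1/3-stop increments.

ISO: 800 → 640 → 500 → 400 → 320 → 250 → 200 — 2 stops lower (darker).
Need 2 stops brighter from the aperture: f/2.8 → f/2.5 → f/2.2 → f/2 → f/1.8 → f/1.6 → f/1.4.

f/1.4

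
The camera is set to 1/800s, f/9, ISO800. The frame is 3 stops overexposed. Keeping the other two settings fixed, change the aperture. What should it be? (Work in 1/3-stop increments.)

f/25

Overexposed by 3 stops → need 3 stops darker.
Aperture: f/9 → f/10 → f/11 → f/13 → f/14 → f/16 → f/18 → f/20 → f/22 → f/25.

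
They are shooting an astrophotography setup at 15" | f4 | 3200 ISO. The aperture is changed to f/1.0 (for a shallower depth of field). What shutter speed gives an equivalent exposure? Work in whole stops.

Aperture: f/4 → f/2.8 → f/2 → f/1.4 → f/1.0 — 4 stops larger aperture (brighter).
Need 4 stops darker from the shutter speed: 15 → 8 → 4 → 2 → 1.

1 s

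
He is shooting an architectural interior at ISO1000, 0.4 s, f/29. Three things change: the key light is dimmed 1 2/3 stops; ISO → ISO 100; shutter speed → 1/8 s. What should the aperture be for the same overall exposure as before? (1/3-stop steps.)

f/2.8

Scene light: 1 2/3 stops darker.
ISO: 1000 → 800 → 640 → 500 → 400 → 320 → 250 → 200 → 160 → 125 → 100 — 3 1/3 stops lower (darker).
Shutter speed: 0.4 → 0.3 → 1/4 → 1/5 → 1/6 → 1/8 — 1 2/3 stops shorter (darker).
Net so far: 6 2/3 stops darker. Aperture: f/29 → f/25 → f/22 → f/20 → f/18 → f/16 → f/14 → f/13 → f/11 → f/10 → f/9 → f/8 → f/7.1 → f/6.3 → f/5.6 → f/5 → f/4.5 → f/4 → f/3.5 → f/3.2 → f/2.8.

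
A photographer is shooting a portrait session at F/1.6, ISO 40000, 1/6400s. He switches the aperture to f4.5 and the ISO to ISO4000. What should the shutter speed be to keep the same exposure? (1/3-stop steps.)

1/80s

Aperture: f/1.6 → f/1.8 → f/2 → f/2.2 → f/2.5 → f/2.8 → f/3.2 → f/3.5 → f/4 → f/4.5 — 3 stops stopped down (darker).
ISO: 40000 → 32000 → 25600 → 20000 → 16000 → 12800 → 10000 → 8000 → 6400 → 5000 → 4000 — 3 1/3 stops dropped (darker).
Net change so far: 6 1/3 stops darker. Offset with the shutter speed: 1/6400 → 1/5000 → 1/4000 → 1/3200 → 1/2500 → 1/2000 → 1/1600 → 1/1250 → 1/1000 → 1/800 → 1/640 → 1/500 → 1/400 → 1/320 → 1/250 → 1/200 → 1/160 → 1/125 → 1/100 → 1/80.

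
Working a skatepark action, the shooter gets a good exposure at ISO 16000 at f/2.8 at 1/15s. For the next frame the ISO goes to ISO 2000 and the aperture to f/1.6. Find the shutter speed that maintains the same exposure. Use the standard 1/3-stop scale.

1/6s

ISO: 16000 → 12800 → 10000 → 8000 → 6400 → 5000 → 4000 → 3200 → 2500 → 2000 — 3 stops dropped (darker).
Aperture: f/2.8 → f/2.5 → f/2.2 → f/2 → f/1.8 → f/1.6 — 1 2/3 stops opened up (brighter).
Net change so far: 1 1/3 stops darker. Offset with the shutter speed: 1/15 → 1/13 → 1/10 → 1/8 → 1/6.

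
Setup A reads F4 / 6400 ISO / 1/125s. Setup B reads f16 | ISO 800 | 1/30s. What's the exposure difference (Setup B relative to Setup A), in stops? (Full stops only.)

Aperture: f/4 → f/5.6 → f/8 → f/11 → f/16 — 4 stops stopped down (darker).
Shutter speed: 1/125 → 1/60 → 1/30 — 2 stops longer (brighter).
ISO: 6400 → 3200 → 1600 → 800 — 3 stops lower (darker).
Net: −4 +2 −3 = −5 stops.

5 stops darker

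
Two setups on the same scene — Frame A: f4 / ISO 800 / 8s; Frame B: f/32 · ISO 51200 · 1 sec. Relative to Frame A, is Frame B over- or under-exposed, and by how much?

Aperture: f/4 → f/5.6 → f/8 → f/11 → f/16 → f/22 → f/32 — 6 stops narrower (darker).
Shutter speed: 8 → 4 → 2 → 1 — 3 stops faster (darker).
ISO: 800 → 1600 → 3200 → 6400 → 12800 → 25600 → 51200 — 6 stops raised (brighter).
Net: −6 −3 +6 = −3 stops.

3 stops darker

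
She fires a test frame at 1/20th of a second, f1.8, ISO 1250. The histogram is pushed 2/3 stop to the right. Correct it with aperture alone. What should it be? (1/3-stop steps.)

Overexposed by 2/3 stop → need 2/3 stop darker.
Aperture: f/1.8 → f/2 → f/2.2.

f/2.2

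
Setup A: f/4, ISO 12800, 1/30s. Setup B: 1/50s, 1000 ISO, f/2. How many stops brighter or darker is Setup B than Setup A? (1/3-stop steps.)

2 1/3 stops darker

Aperture: f/4 → f/3.5 → f/3.2 → f/2.8 → f/2.5 → f/2.2 → f/2 — 2 stops wider (brighter).
Shutter speed: 1/30 → 1/40 → 1/50 — 2/3 stop faster (darker).
ISO: 12800 → 10000 → 8000 → 6400 → 5000 → 4000 → 3200 → 2500 → 2000 → 1600 → 1250 → 1000 — 3 2/3 stops dropped (darker).
Net: +2 −2/3 −3 2/3 = −2 1/3 stops.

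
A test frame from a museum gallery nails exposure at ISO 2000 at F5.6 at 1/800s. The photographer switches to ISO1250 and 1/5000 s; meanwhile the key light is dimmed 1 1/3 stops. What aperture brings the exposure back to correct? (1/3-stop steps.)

Scene light: 1 1/3 stops darker.
ISO: 2000 → 1600 → 1250 — 2/3 stop lower (darker).
Shutter speed: 1/800 → 1/1000 → 1/1250 → 1/1600 → 1/2000 → 1/2500 → 1/3200 → 1/4000 → 1/5000 — 2 2/3 stops shorter (darker).
Net so far: 4 2/3 stops darker. Aperture: f/5.6 → f/5 → f/4.5 → f/4 → f/3.5 → f/3.2 → f/2.8 → f/2.5 → f/2.2 → f/2 → f/1.8 → f/1.6 → f/1.4 → f/1.2 → f/1.1.

f/1.1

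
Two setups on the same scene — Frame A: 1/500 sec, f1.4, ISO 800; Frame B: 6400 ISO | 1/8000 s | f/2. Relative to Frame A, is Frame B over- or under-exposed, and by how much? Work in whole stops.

Aperture: f/1.4 → f/2 — 1 stop stopped down (darker).
Shutter speed: 1/500 → 1/1000 → 1/2000 → 1/4000 → 1/8000 — 4 stops shorter (darker).
ISO: 800 → 1600 → 3200 → 6400 — 3 stops higher (brighter).
Net: −1 −4 +3 = −2 stops.

2 stops darker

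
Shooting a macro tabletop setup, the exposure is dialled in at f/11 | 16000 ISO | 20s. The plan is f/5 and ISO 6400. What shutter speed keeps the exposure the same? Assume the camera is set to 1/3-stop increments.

Aperture: f/11 → f/10 → f/9 → f/8 → f/7.1 → f/6.3 → f/5.6 → f/5 — 2 1/3 stops wider (brighter).
ISO: 16000 → 12800 → 10000 → 8000 → 6400 — 1 1/3 stops lower (darker).
Net change so far: 1 stop brighter. Offset with the shutter speed: 20 → 15 → 13 → 10.

10 s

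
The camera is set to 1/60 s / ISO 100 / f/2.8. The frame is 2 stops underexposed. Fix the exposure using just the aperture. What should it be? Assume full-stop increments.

f/1.4

Underexposed by 2 stops → need 2 stops brighter.
Aperture: f/2.8 → f/2 → f/1.4.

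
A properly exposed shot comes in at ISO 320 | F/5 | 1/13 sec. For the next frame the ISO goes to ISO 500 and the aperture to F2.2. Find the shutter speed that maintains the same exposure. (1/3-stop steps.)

ISO: 320 → 400 → 500 — 2/3 stop raised (brighter).
Aperture: f/5 → f/4.5 → f/4 → f/3.5 → f/3.2 → f/2.8 → f/2.5 → f/2.2 — 2 1/3 stops wider (brighter).
Net change so far: 3 stops brighter. Offset with the shutter speed: 1/13 → 1/15 → 1/20 → 1/25 → 1/30 → 1/40 → 1/50 → 1/60 → 1/80 → 1/100.

1/100s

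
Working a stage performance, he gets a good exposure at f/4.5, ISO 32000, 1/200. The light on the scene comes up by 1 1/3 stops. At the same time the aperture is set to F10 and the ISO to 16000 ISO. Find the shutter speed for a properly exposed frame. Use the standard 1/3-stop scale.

1/50s

Scene light: 1 1/3 stops brighter.
Aperture: f/4.5 → f/5 → f/5.6 → f/6.3 → f/7.1 → f/8 → f/9 → f/10 — 2 1/3 stops narrower (darker).
ISO: 32000 → 25600 → 20000 → 16000 — 1 stop lower (darker).
Net so far: 2 stops darker. Shutter speed: 1/200 → 1/160 → 1/125 → 1/100 → 1/80 → 1/60 → 1/50.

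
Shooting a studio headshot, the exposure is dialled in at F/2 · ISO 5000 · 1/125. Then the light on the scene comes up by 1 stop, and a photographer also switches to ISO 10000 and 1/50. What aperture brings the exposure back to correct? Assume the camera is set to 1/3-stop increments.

f/6.3

Scene light: 1 stop brighter.
ISO: 5000 → 6400 → 8000 → 10000 — 1 stop raised (brighter).
Shutter speed: 1/125 → 1/100 → 1/80 → 1/60 → 1/50 — 1 1/3 stops slower (brighter).
Net so far: 3 1/3 stops brighter. Aperture: f/2 → f/2.2 → f/2.5 → f/2.8 → f/3.2 → f/3.5 → f/4 → f/4.5 → f/5 → f/5.6 → f/6.3.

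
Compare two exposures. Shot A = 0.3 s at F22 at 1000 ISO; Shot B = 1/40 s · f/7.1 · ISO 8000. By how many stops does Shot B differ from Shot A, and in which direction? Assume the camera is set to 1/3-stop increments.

2 2/3 stops brighter

Aperture: f/22 → f/20 → f/18 → f/16 → f/14 → f/13 → f/11 → f/10 → f/9 → f/8 → f/7.1 — 3 1/3 stops wider (brighter).
Shutter speed: 0.3 → 1/4 → 1/5 → 1/6 → 1/8 → 1/10 → 1/13 → 1/15 → 1/20 → 1/25 → 1/30 → 1/40 — 3 2/3 stops shorter (darker).
ISO: 1000 → 1250 → 1600 → 2000 → 2500 → 3200 → 4000 → 5000 → 6400 → 8000 — 3 stops higher (brighter).
Net: +3 1/3 −3 2/3 +3 = +2 2/3 stops.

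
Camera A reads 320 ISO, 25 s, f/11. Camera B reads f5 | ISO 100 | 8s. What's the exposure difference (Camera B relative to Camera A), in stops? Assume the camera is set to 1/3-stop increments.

Aperture: f/11 → f/10 → f/9 → f/8 → f/7.1 → f/6.3 → f/5.6 → f/5 — 2 1/3 stops opened up (brighter).
Shutter speed: 25 → 20 → 15 → 13 → 10 → 8 — 1 2/3 stops shorter (darker).
ISO: 320 → 250 → 200 → 160 → 125 → 100 — 1 2/3 stops lower (darker).
Net: +2 1/3 −1 2/3 −1 2/3 = −1 stop.

1 stop darker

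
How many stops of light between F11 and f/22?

f/11 → f/16 → f/22 — count the steps: 2 stops.

2 stops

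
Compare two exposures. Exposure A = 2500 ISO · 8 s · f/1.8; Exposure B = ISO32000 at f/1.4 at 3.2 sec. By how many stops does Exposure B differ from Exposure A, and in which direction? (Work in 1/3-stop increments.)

3 stops brighter

Aperture: f/1.8 → f/1.6 → f/1.4 — 2/3 stop larger aperture (brighter).
Shutter speed: 8 → 6 → 5 → 4 → 3.2 — 1 1/3 stops shorter (darker).
ISO: 2500 → 3200 → 4000 → 5000 → 6400 → 8000 → 10000 → 12800 → 16000 → 20000 → 25600 → 32000 — 3 2/3 stops higher (brighter).
Net: +2/3 −1 1/3 +3 2/3 = +3 stops.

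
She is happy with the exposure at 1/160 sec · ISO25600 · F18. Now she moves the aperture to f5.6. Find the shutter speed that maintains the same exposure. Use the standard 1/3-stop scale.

1/1600s

Aperture: f/18 → f/16 → f/14 → f/13 → f/11 → f/10 → f/9 → f/8 → f/7.1 → f/6.3 → f/5.6 — 3 1/3 stops opened up (brighter).
Need 3 1/3 stops darker from the shutter speed: 1/160 → 1/200 → 1/250 → 1/320 → 1/400 → 1/500 → 1/640 → 1/800 → 1/1000 → 1/1250 → 1/1600.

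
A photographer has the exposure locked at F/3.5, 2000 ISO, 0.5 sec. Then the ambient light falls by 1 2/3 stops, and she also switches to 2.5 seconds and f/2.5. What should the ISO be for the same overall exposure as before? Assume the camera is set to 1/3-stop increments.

ISO 640

Scene light: 1 2/3 stops darker.
Shutter speed: 0.5 → 0.6 → 0.8 → 1 → 1.3 → 1.6 → 2 → 2.5 — 2 1/3 stops longer (brighter).
Aperture: f/3.5 → f/3.2 → f/2.8 → f/2.5 — 1 stop larger aperture (brighter).
Net so far: 1 2/3 stops brighter. ISO: 2000 → 1600 → 1250 → 1000 → 800 → 640.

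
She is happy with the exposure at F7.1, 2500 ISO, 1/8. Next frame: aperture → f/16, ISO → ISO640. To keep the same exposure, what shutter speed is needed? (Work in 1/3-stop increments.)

Aperture: f/7.1 → f/8 → f/9 → f/10 → f/11 → f/13 → f/14 → f/16 — 2 1/3 stops narrower (darker).
ISO: 2500 → 2000 → 1600 → 1250 → 1000 → 800 → 640 — 2 stops dropped (darker).
Net change so far: 4 1/3 stops darker. Offset with the shutter speed: 1/8 → 1/6 → 1/5 → 1/4 → 0.3 → 0.4 → 0.5 → 0.6 → 0.8 → 1 → 1.3 → 1.6 → 2 → 2.5.

2.5 s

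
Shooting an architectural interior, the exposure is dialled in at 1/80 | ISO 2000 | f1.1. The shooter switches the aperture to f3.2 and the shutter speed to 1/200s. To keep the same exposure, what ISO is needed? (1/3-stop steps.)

Aperture: f/1.1 → f/1.2 → f/1.4 → f/1.6 → f/1.8 → f/2 → f/2.2 → f/2.5 → f/2.8 → f/3.2 — 3 stops smaller aperture (darker).
Shutter speed: 1/80 → 1/100 → 1/125 → 1/160 → 1/200 — 1 1/3 stops shorter (darker).
Net change so far: 4 1/3 stops darker. Offset with the ISO: 2000 → 2500 → 3200 → 4000 → 5000 → 6400 → 8000 → 10000 → 12800 → 16000 → 20000 → 25600 → 32000 → 40000.

ISO 40000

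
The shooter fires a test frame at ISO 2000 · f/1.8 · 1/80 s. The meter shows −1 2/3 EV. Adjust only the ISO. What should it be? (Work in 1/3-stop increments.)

Underexposed by 1 2/3 stops → need 1 2/3 stops brighter.
ISO: 2000 → 2500 → 3200 → 4000 → 5000 → 6400.

ISO 6400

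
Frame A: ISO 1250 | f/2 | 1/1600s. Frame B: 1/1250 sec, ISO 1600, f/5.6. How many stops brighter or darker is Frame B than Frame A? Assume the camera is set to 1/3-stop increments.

Aperture: f/2 → f/2.2 → f/2.5 → f/2.8 → f/3.2 → f/3.5 → f/4 → f/4.5 → f/5 → f/5.6 — 3 stops narrower (darker).
Shutter speed: 1/1600 → 1/1250 — 1/3 stop longer (brighter).
ISO: 1250 → 1600 — 1/3 stop higher (brighter).
Net: −3 +1/3 +1/3 = −2 1/3 stops.

2 1/3 stops darker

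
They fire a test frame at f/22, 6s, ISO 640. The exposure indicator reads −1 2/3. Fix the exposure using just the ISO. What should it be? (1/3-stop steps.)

ISO 2000

Underexposed by 1 2/3 stops → need 1 2/3 stops brighter.
ISO: 640 → 800 → 1000 → 1250 → 1600 → 2000.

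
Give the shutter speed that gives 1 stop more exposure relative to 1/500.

1/250s

Shutter speed: 1/500 → 1/250 — 1 stop longer (brighter).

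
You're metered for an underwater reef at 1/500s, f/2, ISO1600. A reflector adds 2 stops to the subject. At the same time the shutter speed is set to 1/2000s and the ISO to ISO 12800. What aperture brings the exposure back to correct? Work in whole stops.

f/5.6

Scene light: 2 stops brighter.
Shutter speed: 1/500 → 1/1000 → 1/2000 — 2 stops faster (darker).
ISO: 1600 → 3200 → 6400 → 12800 — 3 stops raised (brighter).
Net so far: 3 stops brighter. Aperture: f/2 → f/2.8 → f/4 → f/5.6.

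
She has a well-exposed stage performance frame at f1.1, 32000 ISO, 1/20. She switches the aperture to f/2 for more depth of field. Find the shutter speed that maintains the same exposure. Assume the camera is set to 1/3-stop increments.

Aperture: f/1.1 → f/1.2 → f/1.4 → f/1.6 → f/1.8 → f/2 — 1 2/3 stops narrower (darker).
Need 1 2/3 stops brighter from the shutter speed: 1/20 → 1/15 → 1/13 → 1/10 → 1/8 → 1/6.

1/6s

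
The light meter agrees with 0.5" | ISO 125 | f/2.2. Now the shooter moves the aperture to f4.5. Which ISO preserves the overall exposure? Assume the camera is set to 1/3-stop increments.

ISO 500

Aperture: f/2.2 → f/2.5 → f/2.8 → f/3.2 → f/3.5 → f/4 → f/4.5 — 2 stops stopped down (darker).
Need 2 stops brighter from the ISO: 125 → 160 → 200 → 250 → 320 → 400 → 500.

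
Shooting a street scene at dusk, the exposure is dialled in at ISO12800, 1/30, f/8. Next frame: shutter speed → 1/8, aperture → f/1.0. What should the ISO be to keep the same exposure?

ISO 50

Shutter speed: 1/30 → 1/15 → 1/8 — 2 stops longer (brighter).
Aperture: f/8 → f/5.6 → f/4 → f/2.8 → f/2 → f/1.4 → f/1.0 — 6 stops opened up (brighter).
Net change so far: 8 stops brighter. Offset with the ISO: 12800 → 6400 → 3200 → 1600 → 800 → 400 → 200 → 100 → 50.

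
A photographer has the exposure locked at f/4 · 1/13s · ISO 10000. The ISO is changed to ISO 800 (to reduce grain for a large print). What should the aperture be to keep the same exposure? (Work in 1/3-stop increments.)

ISO: 10000 → 8000 → 6400 → 5000 → 4000 → 3200 → 2500 → 2000 → 1600 → 1250 → 1000 → 800 — 3 2/3 stops dropped (darker).
Need 3 2/3 stops brighter from the aperture: f/4 → f/3.5 → f/3.2 → f/2.8 → f/2.5 → f/2.2 → f/2 → f/1.8 → f/1.6 → f/1.4 → f/1.2 → f/1.1.

f/1.1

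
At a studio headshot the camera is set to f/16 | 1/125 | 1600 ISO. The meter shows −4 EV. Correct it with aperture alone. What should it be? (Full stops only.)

f/4

Underexposed by 4 stops → need 4 stops brighter.
Aperture: f/16 → f/11 → f/8 → f/5.6 → f/4.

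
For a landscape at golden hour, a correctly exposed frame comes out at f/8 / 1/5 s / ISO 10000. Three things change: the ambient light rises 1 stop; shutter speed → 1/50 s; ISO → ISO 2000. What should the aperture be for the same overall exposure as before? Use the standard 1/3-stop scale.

f/1.6

Scene light: 1 stop brighter.
Shutter speed: 1/5 → 1/6 → 1/8 → 1/10 → 1/13 → 1/15 → 1/20 → 1/25 → 1/30 → 1/40 → 1/50 — 3 1/3 stops shorter (darker).
ISO: 10000 → 8000 → 6400 → 5000 → 4000 → 3200 → 2500 → 2000 — 2 1/3 stops dropped (darker).
Net so far: 4 2/3 stops darker. Aperture: f/8 → f/7.1 → f/6.3 → f/5.6 → f/5 → f/4.5 → f/4 → f/3.5 → f/3.2 → f/2.8 → f/2.5 → f/2.2 → f/2 → f/1.8 → f/1.6.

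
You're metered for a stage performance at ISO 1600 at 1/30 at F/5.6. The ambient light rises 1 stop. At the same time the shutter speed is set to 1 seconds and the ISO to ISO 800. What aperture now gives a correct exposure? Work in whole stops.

Scene light: 1 stop brighter.
Shutter speed: 1/30 → 1/15 → 1/8 → 1/4 → 1/2 → 1 — 5 stops slower (brighter).
ISO: 1600 → 800 — 1 stop dropped (darker).
Net so far: 5 stops brighter. Aperture: f/5.6 → f/8 → f/11 → f/16 → f/22 → f/32.

f/32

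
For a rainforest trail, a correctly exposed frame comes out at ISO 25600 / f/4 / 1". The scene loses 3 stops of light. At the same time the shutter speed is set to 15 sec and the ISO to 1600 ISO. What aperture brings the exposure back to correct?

Scene light: 3 stops darker.
Shutter speed: 1 → 2 → 4 → 8 → 15 — 4 stops slower (brighter).
ISO: 25600 → 12800 → 6400 → 3200 → 1600 — 4 stops lower (darker).
Net so far: 3 stops darker. Aperture: f/4 → f/2.8 → f/2 → f/1.4.

f/1.4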